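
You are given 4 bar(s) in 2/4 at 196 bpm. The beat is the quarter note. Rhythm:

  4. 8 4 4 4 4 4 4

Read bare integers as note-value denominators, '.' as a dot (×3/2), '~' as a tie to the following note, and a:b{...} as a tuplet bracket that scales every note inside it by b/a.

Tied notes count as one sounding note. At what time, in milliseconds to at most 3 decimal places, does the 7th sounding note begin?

1. 0.0ms @ 0 + 459.184ms (3/2)
2. 459.184ms @ 3/2 + 153.061ms (1/2)
3. 612.245ms @ 2 + 306.122ms (1)
4. 918.367ms @ 3 + 306.122ms (1)
5. 1224.49ms @ 4 + 306.122ms (1)
6. 1530.612ms @ 5 + 306.122ms (1)
7. 1836.735ms @ 6 + 306.122ms (1)
8. 2142.857ms @ 7 + 306.122ms (1)

note 7 onset = 6b = 1836.735ms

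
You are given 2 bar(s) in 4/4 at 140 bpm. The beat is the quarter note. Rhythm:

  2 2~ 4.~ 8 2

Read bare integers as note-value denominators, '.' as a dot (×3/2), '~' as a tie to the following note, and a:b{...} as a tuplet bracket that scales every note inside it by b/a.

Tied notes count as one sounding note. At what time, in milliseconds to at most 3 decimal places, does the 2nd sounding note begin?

1. 0.0ms @ 0 + 857.143ms (2)
2. 857.143ms @ 2 + 1714.286ms (4)
3. 2571.429ms @ 6 + 857.143ms (2)

note 2 onset = 2b = 857.143ms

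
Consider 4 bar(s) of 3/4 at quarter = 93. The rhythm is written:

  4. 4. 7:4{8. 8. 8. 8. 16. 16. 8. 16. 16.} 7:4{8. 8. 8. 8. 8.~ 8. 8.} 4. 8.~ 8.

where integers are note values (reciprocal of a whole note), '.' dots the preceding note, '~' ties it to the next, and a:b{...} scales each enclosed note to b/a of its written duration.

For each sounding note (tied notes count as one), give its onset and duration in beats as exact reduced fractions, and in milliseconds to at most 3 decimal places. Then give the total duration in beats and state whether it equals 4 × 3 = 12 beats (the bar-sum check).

1) 0.0ms=0b +967.742ms=3/2b
2) 967.742ms=3/2b +967.742ms=3/2b
3) 1935.484ms=3b +276.498ms=3/7b
4) 2211.982ms=24/7b +276.498ms=3/7b
5) 2488.479ms=27/7b +276.498ms=3/7b
6) 2764.977ms=30/7b +276.498ms=3/7b
7) 3041.475ms=33/7b +138.249ms=3/14b
8) 3179.724ms=69/14b +138.249ms=3/14b
9) 3317.972ms=36/7b +276.498ms=3/7b
10) 3594.47ms=39/7b +138.249ms=3/14b
11) 3732.719ms=81/14b +138.249ms=3/14b
12) 3870.968ms=6b +276.498ms=3/7b
13) 4147.465ms=45/7b +276.498ms=3/7b
14) 4423.963ms=48/7b +276.498ms=3/7b
15) 4700.461ms=51/7b +276.498ms=3/7b
16) 4976.959ms=54/7b +552.995ms=6/7b
17) 5529.954ms=60/7b +276.498ms=3/7b
18) 5806.452ms=9b +967.742ms=3/2b
19) 6774.194ms=21/2b +967.742ms=3/2b
Σ=12b of 12 (93bpm 3/4) — PASS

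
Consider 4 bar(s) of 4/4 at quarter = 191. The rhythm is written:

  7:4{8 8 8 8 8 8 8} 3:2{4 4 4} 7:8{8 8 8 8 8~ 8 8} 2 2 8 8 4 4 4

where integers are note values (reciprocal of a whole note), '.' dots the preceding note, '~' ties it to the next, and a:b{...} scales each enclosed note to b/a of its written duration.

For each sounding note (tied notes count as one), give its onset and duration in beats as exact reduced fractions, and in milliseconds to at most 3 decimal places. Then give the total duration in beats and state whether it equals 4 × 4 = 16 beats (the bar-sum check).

1) 0.0ms=0b +89.753ms=2/7b
2) 89.753ms=2/7b +89.753ms=2/7b
3) 179.506ms=4/7b +89.753ms=2/7b
4) 269.26ms=6/7b +89.753ms=2/7b
5) 359.013ms=8/7b +89.753ms=2/7b
6) 448.766ms=10/7b +89.753ms=2/7b
7) 538.519ms=12/7b +89.753ms=2/7b
8) 628.272ms=2b +209.424ms=2/3b
9) 837.696ms=8/3b +209.424ms=2/3b
10) 1047.12ms=10/3b +209.424ms=2/3b
11) 1256.545ms=4b +179.506ms=4/7b
12) 1436.051ms=32/7b +179.506ms=4/7b
13) 1615.557ms=36/7b +179.506ms=4/7b
14) 1795.064ms=40/7b +179.506ms=4/7b
15) 1974.57ms=44/7b +359.013ms=8/7b
16) 2333.583ms=52/7b +179.506ms=4/7b
17) 2513.089ms=8b +628.272ms=2b
18) 3141.361ms=10b +628.272ms=2b
19) 3769.634ms=12b +157.068ms=1/2b
20) 3926.702ms=25/2b +157.068ms=1/2b
21) 4083.77ms=13b +314.136ms=1b
22) 4397.906ms=14b +314.136ms=1b
23) 4712.042ms=15b +314.136ms=1b
Σ=16b of 16 (191bpm 4/4) — PASS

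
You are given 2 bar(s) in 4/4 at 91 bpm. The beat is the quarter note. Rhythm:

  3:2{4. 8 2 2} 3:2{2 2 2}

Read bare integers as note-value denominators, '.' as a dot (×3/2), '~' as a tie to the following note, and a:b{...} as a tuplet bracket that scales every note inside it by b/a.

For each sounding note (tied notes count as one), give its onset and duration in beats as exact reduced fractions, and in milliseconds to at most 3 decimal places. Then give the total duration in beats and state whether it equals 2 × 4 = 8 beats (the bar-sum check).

1) 0.0ms=0b +659.341ms=1b
2) 659.341ms=1b +219.78ms=1/3b
3) 879.121ms=4/3b +879.121ms=4/3b
4) 1758.242ms=8/3b +879.121ms=4/3b
5) 2637.363ms=4b +879.121ms=4/3b
6) 3516.484ms=16/3b +879.121ms=4/3b
7) 4395.604ms=20/3b +879.121ms=4/3b
Σ=8b of 8 (91bpm 4/4) — PASS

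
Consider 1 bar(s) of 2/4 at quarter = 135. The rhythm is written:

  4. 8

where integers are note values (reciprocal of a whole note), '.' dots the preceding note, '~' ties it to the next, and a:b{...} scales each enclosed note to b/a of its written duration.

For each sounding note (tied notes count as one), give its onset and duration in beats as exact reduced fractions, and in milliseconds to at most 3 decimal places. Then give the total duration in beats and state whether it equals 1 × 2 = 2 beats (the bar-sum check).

1) 0.0ms=0b +666.667ms=3/2b
2) 666.667ms=3/2b +222.222ms=1/2b
Σ=2b of 2 (135bpm 2/4) — PASS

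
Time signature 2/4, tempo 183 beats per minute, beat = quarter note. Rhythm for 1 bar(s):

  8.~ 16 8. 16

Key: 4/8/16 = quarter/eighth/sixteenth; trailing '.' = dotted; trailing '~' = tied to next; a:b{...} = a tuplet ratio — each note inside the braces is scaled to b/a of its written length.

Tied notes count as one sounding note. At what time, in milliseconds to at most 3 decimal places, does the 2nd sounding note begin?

1. 0.0ms @ 0 + 327.869ms (1)
2. 327.869ms @ 1 + 245.902ms (3/4)
3. 573.77ms @ 7/4 + 81.967ms (1/4)

note 2 onset = 1b = 327.869ms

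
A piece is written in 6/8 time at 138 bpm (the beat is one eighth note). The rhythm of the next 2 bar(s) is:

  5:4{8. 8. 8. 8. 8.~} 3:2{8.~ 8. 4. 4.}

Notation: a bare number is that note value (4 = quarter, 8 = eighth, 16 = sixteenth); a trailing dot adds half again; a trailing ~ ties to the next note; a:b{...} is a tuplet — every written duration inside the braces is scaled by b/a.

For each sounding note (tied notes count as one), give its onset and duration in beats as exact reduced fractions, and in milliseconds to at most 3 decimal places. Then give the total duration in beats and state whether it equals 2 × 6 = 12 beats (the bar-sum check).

1) 0.0ms=0b +521.739ms=6/5b
2) 521.739ms=6/5b +521.739ms=6/5b
3) 1043.478ms=12/5b +521.739ms=6/5b
4) 1565.217ms=18/5b +521.739ms=6/5b
5) 2086.957ms=24/5b +1391.304ms=16/5b
6) 3478.261ms=8b +869.565ms=2b
7) 4347.826ms=10b +869.565ms=2b
Σ=12b of 12 (138bpm 6/8) — PASS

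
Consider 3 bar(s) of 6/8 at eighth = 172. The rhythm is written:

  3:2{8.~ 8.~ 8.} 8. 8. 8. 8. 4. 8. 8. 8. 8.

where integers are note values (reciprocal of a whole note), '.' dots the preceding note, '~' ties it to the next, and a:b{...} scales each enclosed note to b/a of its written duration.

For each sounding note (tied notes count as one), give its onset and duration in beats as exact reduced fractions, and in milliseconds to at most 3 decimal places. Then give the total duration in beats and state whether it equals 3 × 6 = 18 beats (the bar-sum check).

1) 0.0ms=0b +1046.512ms=3b
2) 1046.512ms=3b +523.256ms=3/2b
3) 1569.767ms=9/2b +523.256ms=3/2b
4) 2093.023ms=6b +523.256ms=3/2b
5) 2616.279ms=15/2b +523.256ms=3/2b
6) 3139.535ms=9b +1046.512ms=3b
7) 4186.047ms=12b +523.256ms=3/2b
8) 4709.302ms=27/2b +523.256ms=3/2b
9) 5232.558ms=15b +523.256ms=3/2b
10) 5755.814ms=33/2b +523.256ms=3/2b
Σ=18b of 18 (172bpm 6/8) — PASS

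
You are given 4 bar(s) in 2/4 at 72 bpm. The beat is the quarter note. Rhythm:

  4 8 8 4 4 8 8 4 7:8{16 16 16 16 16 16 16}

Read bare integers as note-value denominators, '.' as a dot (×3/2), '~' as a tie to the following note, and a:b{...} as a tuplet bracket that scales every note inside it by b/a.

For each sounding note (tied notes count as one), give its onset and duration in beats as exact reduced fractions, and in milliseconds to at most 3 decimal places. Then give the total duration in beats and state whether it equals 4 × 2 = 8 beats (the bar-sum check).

1) 0.0ms=0b +833.333ms=1b
2) 833.333ms=1b +416.667ms=1/2b
3) 1250.0ms=3/2b +416.667ms=1/2b
4) 1666.667ms=2b +833.333ms=1b
5) 2500.0ms=3b +833.333ms=1b
6) 3333.333ms=4b +416.667ms=1/2b
7) 3750.0ms=9/2b +416.667ms=1/2b
8) 4166.667ms=5b +833.333ms=1b
9) 5000.0ms=6b +238.095ms=2/7b
10) 5238.095ms=44/7b +238.095ms=2/7b
11) 5476.19ms=46/7b +238.095ms=2/7b
12) 5714.286ms=48/7b +238.095ms=2/7b
13) 5952.381ms=50/7b +238.095ms=2/7b
14) 6190.476ms=52/7b +238.095ms=2/7b
15) 6428.571ms=54/7b +238.095ms=2/7b
Σ=8b of 8 (72bpm 2/4) — PASS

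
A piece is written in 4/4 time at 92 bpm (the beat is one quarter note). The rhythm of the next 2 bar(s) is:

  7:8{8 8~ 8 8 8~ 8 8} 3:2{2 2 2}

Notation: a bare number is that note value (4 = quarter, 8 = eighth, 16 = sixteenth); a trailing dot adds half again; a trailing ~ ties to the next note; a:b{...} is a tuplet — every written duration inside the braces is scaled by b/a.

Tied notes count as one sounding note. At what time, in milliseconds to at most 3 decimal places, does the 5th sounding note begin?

1. 0.0ms @ 0 + 372.671ms (4/7)
2. 372.671ms @ 4/7 + 745.342ms (8/7)
3. 1118.012ms @ 12/7 + 372.671ms (4/7)
4. 1490.683ms @ 16/7 + 745.342ms (8/7)
5. 2236.025ms @ 24/7 + 372.671ms (4/7)
6. 2608.696ms @ 4 + 869.565ms (4/3)
7. 3478.261ms @ 16/3 + 869.565ms (4/3)
8. 4347.826ms @ 20/3 + 869.565ms (4/3)

note 5 onset = 24/7b = 2236.025ms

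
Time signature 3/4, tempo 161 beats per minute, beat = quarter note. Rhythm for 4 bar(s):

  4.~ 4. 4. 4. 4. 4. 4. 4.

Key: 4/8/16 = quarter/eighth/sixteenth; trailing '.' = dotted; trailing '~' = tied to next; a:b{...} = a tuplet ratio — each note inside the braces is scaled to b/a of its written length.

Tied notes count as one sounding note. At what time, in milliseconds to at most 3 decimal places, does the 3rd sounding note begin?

1. 0.0ms @ 0 + 1118.012ms (3)
2. 1118.012ms @ 3 + 559.006ms (3/2)
3. 1677.019ms @ 9/2 + 559.006ms (3/2)
4. 2236.025ms @ 6 + 559.006ms (3/2)
5. 2795.031ms @ 15/2 + 559.006ms (3/2)
6. 3354.037ms @ 9 + 559.006ms (3/2)
7. 3913.043ms @ 21/2 + 559.006ms (3/2)

note 3 onset = 9/2b = 1677.019ms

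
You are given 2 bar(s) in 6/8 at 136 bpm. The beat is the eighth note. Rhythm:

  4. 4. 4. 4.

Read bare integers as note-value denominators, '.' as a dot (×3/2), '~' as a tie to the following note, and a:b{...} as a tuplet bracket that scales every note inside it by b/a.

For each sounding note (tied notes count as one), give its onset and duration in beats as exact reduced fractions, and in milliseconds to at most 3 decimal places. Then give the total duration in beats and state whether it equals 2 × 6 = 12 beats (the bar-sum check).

1) 0.0ms=0b +1323.529ms=3b
2) 1323.529ms=3b +1323.529ms=3b
3) 2647.059ms=6b +1323.529ms=3b
4) 3970.588ms=9b +1323.529ms=3b
Σ=12b of 12 (136bpm 6/8) — PASS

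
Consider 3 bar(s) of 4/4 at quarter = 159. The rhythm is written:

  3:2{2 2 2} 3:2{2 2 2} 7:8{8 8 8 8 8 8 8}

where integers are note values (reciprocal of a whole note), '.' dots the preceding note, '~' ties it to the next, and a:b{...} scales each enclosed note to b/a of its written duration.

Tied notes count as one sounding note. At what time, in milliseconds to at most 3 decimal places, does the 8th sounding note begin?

note 8 onset = 60/7b = 3234.501ms

1. 0.0ms @ 0 + 503.145ms (4/3)
2. 503.145ms @ 4/3 + 503.145ms (4/3)
3. 1006.289ms @ 8/3 + 503.145ms (4/3)
4. 1509.434ms @ 4 + 503.145ms (4/3)
5. 2012.579ms @ 16/3 + 503.145ms (4/3)
6. 2515.723ms @ 20/3 + 503.145ms (4/3)
7. 3018.868ms @ 8 + 215.633ms (4/7)
8. 3234.501ms @ 60/7 + 215.633ms (4/7)
9. 3450.135ms @ 64/7 + 215.633ms (4/7)
10. 3665.768ms @ 68/7 + 215.633ms (4/7)
11. 3881.402ms @ 72/7 + 215.633ms (4/7)
12. 4097.035ms @ 76/7 + 215.633ms (4/7)
13. 4312.668ms @ 80/7 + 215.633ms (4/7)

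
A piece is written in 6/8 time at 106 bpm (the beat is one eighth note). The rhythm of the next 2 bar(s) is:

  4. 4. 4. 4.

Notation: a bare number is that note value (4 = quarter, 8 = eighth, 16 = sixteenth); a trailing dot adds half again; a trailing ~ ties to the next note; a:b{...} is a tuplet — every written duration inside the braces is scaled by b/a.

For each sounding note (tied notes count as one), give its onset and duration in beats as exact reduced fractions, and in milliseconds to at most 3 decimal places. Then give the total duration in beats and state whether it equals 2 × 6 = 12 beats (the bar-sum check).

1) 0.0ms=0b +1698.113ms=3b
2) 1698.113ms=3b +1698.113ms=3b
3) 3396.226ms=6b +1698.113ms=3b
4) 5094.34ms=9b +1698.113ms=3b
Σ=12b of 12 (106bpm 6/8) — PASS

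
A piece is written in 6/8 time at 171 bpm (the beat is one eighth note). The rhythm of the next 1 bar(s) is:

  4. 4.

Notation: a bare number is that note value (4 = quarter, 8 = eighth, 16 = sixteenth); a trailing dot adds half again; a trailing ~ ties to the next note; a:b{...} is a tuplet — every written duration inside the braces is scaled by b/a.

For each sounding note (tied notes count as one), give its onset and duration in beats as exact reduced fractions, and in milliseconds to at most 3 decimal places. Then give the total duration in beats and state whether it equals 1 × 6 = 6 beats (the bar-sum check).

1) 0.0ms=0b +1052.632ms=3b
2) 1052.632ms=3b +1052.632ms=3b
Σ=6b of 6 (171bpm 6/8) — PASS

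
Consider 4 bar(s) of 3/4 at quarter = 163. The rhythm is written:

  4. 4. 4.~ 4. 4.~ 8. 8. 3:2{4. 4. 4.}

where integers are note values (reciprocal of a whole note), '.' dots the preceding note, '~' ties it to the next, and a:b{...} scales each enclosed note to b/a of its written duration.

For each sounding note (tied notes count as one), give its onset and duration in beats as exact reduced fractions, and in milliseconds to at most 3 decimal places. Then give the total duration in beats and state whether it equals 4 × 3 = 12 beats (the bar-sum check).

1) 0.0ms=0b +552.147ms=3/2b
2) 552.147ms=3/2b +552.147ms=3/2b
3) 1104.294ms=3b +1104.294ms=3b
4) 2208.589ms=6b +828.221ms=9/4b
5) 3036.81ms=33/4b +276.074ms=3/4b
6) 3312.883ms=9b +368.098ms=1b
7) 3680.982ms=10b +368.098ms=1b
8) 4049.08ms=11b +368.098ms=1b
Σ=12b of 12 (163bpm 3/4) — PASS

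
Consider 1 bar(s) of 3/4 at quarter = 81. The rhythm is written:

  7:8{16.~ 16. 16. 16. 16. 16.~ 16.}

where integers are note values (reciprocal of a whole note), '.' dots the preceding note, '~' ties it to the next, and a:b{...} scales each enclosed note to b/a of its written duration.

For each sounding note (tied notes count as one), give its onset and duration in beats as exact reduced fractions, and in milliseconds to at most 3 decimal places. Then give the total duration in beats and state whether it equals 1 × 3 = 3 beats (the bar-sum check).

1) 0.0ms=0b +634.921ms=6/7b
2) 634.921ms=6/7b +317.46ms=3/7b
3) 952.381ms=9/7b +317.46ms=3/7b
4) 1269.841ms=12/7b +317.46ms=3/7b
5) 1587.302ms=15/7b +634.921ms=6/7b
Σ=3b of 3 (81bpm 3/4) — PASS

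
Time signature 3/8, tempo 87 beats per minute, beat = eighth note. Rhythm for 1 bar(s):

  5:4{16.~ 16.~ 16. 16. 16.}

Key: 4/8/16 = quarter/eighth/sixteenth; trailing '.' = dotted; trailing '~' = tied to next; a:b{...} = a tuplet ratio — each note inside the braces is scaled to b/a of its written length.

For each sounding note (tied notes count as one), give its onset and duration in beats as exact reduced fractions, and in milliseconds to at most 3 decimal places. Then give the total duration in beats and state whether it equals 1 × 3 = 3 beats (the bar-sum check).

1) 0.0ms=0b +1241.379ms=9/5b
2) 1241.379ms=9/5b +413.793ms=3/5b
3) 1655.172ms=12/5b +413.793ms=3/5b
Σ=3b of 3 (87bpm 3/8) — PASS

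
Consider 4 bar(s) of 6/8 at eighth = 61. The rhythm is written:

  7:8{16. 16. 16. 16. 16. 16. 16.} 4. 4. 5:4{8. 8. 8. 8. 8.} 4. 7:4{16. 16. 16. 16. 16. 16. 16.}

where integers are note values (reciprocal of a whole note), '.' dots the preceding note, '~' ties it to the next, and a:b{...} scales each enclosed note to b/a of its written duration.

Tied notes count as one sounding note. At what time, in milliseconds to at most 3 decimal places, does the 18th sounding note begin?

note 18 onset = 153/7b = 21498.829ms

1. 0.0ms @ 0 + 843.091ms (6/7)
2. 843.091ms @ 6/7 + 843.091ms (6/7)
3. 1686.183ms @ 12/7 + 843.091ms (6/7)
4. 2529.274ms @ 18/7 + 843.091ms (6/7)
5. 3372.365ms @ 24/7 + 843.091ms (6/7)
6. 4215.457ms @ 30/7 + 843.091ms (6/7)
7. 5058.548ms @ 36/7 + 843.091ms (6/7)
8. 5901.639ms @ 6 + 2950.82ms (3)
9. 8852.459ms @ 9 + 2950.82ms (3)
10. 11803.279ms @ 12 + 1180.328ms (6/5)
11. 12983.607ms @ 66/5 + 1180.328ms (6/5)
12. 14163.934ms @ 72/5 + 1180.328ms (6/5)
13. 15344.262ms @ 78/5 + 1180.328ms (6/5)
14. 16524.59ms @ 84/5 + 1180.328ms (6/5)
15. 17704.918ms @ 18 + 2950.82ms (3)
16. 20655.738ms @ 21 + 421.546ms (3/7)
17. 21077.283ms @ 150/7 + 421.546ms (3/7)
18. 21498.829ms @ 153/7 + 421.546ms (3/7)
19. 21920.375ms @ 156/7 + 421.546ms (3/7)
20. 22341.92ms @ 159/7 + 421.546ms (3/7)
21. 22763.466ms @ 162/7 + 421.546ms (3/7)
22. 23185.012ms @ 165/7 + 421.546ms (3/7)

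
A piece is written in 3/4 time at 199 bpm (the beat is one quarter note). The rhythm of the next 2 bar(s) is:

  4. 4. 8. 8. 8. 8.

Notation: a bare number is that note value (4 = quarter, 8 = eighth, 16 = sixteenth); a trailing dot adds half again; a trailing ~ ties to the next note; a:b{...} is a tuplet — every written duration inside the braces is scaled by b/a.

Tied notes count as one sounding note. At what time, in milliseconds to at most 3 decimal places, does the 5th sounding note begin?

1. 0.0ms @ 0 + 452.261ms (3/2)
2. 452.261ms @ 3/2 + 452.261ms (3/2)
3. 904.523ms @ 3 + 226.131ms (3/4)
4. 1130.653ms @ 15/4 + 226.131ms (3/4)
5. 1356.784ms @ 9/2 + 226.131ms (3/4)
6. 1582.915ms @ 21/4 + 226.131ms (3/4)

note 5 onset = 9/2b = 1356.784ms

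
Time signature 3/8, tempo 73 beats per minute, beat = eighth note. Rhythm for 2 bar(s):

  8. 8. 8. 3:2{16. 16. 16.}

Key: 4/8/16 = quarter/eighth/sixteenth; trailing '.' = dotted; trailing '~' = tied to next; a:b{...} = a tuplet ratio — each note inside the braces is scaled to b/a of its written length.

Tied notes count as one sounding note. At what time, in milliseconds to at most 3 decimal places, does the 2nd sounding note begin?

note 2 onset = 3/2b = 1232.877ms

1. 0.0ms @ 0 + 1232.877ms (3/2)
2. 1232.877ms @ 3/2 + 1232.877ms (3/2)
3. 2465.753ms @ 3 + 1232.877ms (3/2)
4. 3698.63ms @ 9/2 + 410.959ms (1/2)
5. 4109.589ms @ 5 + 410.959ms (1/2)
6. 4520.548ms @ 11/2 + 410.959ms (1/2)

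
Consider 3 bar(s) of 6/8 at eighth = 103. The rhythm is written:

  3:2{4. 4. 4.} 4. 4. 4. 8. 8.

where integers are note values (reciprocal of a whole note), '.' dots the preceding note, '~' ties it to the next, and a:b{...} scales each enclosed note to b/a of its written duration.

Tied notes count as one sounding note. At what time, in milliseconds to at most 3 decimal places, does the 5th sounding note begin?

note 5 onset = 9b = 5242.718ms

1. 0.0ms @ 0 + 1165.049ms (2)
2. 1165.049ms @ 2 + 1165.049ms (2)
3. 2330.097ms @ 4 + 1165.049ms (2)
4. 3495.146ms @ 6 + 1747.573ms (3)
5. 5242.718ms @ 9 + 1747.573ms (3)
6. 6990.291ms @ 12 + 1747.573ms (3)
7. 8737.864ms @ 15 + 873.786ms (3/2)
8. 9611.65ms @ 33/2 + 873.786ms (3/2)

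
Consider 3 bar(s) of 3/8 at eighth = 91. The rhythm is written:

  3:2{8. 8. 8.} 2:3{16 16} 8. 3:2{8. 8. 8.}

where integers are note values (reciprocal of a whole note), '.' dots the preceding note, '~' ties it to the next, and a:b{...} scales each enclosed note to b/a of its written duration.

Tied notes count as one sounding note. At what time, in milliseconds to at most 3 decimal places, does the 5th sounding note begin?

1. 0.0ms @ 0 + 659.341ms (1)
2. 659.341ms @ 1 + 659.341ms (1)
3. 1318.681ms @ 2 + 659.341ms (1)
4. 1978.022ms @ 3 + 494.505ms (3/4)
5. 2472.527ms @ 15/4 + 494.505ms (3/4)
6. 2967.033ms @ 9/2 + 989.011ms (3/2)
7. 3956.044ms @ 6 + 659.341ms (1)
8. 4615.385ms @ 7 + 659.341ms (1)
9. 5274.725ms @ 8 + 659.341ms (1)

note 5 onset = 15/4b = 2472.527ms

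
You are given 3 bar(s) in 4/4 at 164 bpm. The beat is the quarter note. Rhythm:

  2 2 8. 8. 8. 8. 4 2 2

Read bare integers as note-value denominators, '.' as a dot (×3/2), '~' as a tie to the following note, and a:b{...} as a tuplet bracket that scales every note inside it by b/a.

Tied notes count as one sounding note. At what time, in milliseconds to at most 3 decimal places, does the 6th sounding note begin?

1. 0.0ms @ 0 + 731.707ms (2)
2. 731.707ms @ 2 + 731.707ms (2)
3. 1463.415ms @ 4 + 274.39ms (3/4)
4. 1737.805ms @ 19/4 + 274.39ms (3/4)
5. 2012.195ms @ 11/2 + 274.39ms (3/4)
6. 2286.585ms @ 25/4 + 274.39ms (3/4)
7. 2560.976ms @ 7 + 365.854ms (1)
8. 2926.829ms @ 8 + 731.707ms (2)
9. 3658.537ms @ 10 + 731.707ms (2)

note 6 onset = 25/4b = 2286.585ms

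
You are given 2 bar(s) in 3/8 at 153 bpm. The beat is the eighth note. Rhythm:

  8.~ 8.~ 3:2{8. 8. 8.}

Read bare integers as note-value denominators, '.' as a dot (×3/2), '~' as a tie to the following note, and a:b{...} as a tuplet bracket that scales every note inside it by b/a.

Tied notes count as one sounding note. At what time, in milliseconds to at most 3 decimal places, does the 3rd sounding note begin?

1. 0.0ms @ 0 + 1568.627ms (4)
2. 1568.627ms @ 4 + 392.157ms (1)
3. 1960.784ms @ 5 + 392.157ms (1)

note 3 onset = 5b = 1960.784ms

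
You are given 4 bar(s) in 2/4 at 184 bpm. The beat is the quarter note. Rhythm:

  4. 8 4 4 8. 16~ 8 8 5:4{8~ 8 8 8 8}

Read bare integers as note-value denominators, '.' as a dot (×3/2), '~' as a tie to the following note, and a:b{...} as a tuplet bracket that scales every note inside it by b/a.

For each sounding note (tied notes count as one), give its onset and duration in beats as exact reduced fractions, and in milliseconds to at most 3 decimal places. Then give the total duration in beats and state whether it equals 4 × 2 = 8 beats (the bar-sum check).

1) 0.0ms=0b +489.13ms=3/2b
2) 489.13ms=3/2b +163.043ms=1/2b
3) 652.174ms=2b +326.087ms=1b
4) 978.261ms=3b +326.087ms=1b
5) 1304.348ms=4b +244.565ms=3/4b
6) 1548.913ms=19/4b +244.565ms=3/4b
7) 1793.478ms=11/2b +163.043ms=1/2b
8) 1956.522ms=6b +260.87ms=4/5b
9) 2217.391ms=34/5b +130.435ms=2/5b
10) 2347.826ms=36/5b +130.435ms=2/5b
11) 2478.261ms=38/5b +130.435ms=2/5b
Σ=8b of 8 (184bpm 2/4) — PASS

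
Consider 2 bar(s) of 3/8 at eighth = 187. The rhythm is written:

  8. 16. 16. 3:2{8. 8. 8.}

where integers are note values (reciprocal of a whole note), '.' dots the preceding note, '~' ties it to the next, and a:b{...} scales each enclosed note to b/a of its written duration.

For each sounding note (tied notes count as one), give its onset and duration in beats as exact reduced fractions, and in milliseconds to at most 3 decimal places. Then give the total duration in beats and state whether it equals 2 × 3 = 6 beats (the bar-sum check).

1) 0.0ms=0b +481.283ms=3/2b
2) 481.283ms=3/2b +240.642ms=3/4b
3) 721.925ms=9/4b +240.642ms=3/4b
4) 962.567ms=3b +320.856ms=1b
5) 1283.422ms=4b +320.856ms=1b
6) 1604.278ms=5b +320.856ms=1b
Σ=6b of 6 (187bpm 3/8) — PASS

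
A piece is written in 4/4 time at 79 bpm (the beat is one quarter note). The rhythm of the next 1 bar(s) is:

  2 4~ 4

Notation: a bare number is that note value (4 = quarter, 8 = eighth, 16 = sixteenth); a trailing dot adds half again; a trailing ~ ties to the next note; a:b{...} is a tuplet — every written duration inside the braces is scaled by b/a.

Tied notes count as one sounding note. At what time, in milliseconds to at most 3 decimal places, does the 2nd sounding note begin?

1. 0.0ms @ 0 + 1518.987ms (2)
2. 1518.987ms @ 2 + 1518.987ms (2)

note 2 onset = 2b = 1518.987ms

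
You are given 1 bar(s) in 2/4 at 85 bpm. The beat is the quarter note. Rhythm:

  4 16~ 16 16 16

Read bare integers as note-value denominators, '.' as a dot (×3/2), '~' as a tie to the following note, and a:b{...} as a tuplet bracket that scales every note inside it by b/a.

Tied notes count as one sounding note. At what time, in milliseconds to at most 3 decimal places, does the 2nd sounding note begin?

note 2 onset = 1b = 705.882ms

1. 0.0ms @ 0 + 705.882ms (1)
2. 705.882ms @ 1 + 352.941ms (1/2)
3. 1058.824ms @ 3/2 + 176.471ms (1/4)
4. 1235.294ms @ 7/4 + 176.471ms (1/4)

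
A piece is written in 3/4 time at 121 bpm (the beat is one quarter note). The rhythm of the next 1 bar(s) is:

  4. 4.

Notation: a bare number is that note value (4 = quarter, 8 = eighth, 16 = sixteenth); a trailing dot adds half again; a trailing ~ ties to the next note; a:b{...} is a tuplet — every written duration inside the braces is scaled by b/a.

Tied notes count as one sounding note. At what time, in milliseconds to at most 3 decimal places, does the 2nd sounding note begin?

note 2 onset = 3/2b = 743.802ms

1. 0.0ms @ 0 + 743.802ms (3/2)
2. 743.802ms @ 3/2 + 743.802ms (3/2)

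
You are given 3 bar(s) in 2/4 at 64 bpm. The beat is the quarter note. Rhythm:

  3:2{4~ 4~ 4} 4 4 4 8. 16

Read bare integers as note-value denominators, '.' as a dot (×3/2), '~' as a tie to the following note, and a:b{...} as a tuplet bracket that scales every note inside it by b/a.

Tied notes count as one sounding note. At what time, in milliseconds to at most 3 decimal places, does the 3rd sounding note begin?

1. 0.0ms @ 0 + 1875.0ms (2)
2. 1875.0ms @ 2 + 937.5ms (1)
3. 2812.5ms @ 3 + 937.5ms (1)
4. 3750.0ms @ 4 + 937.5ms (1)
5. 4687.5ms @ 5 + 703.125ms (3/4)
6. 5390.625ms @ 23/4 + 234.375ms (1/4)

note 3 onset = 3b = 2812.5ms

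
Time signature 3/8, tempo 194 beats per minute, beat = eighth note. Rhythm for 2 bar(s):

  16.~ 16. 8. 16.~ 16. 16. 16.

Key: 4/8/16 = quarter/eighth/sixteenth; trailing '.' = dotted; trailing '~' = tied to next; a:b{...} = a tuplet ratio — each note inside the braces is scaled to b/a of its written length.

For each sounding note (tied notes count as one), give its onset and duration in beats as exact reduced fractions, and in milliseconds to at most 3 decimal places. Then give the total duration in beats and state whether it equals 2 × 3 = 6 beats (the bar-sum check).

1) 0.0ms=0b +463.918ms=3/2b
2) 463.918ms=3/2b +463.918ms=3/2b
3) 927.835ms=3b +463.918ms=3/2b
4) 1391.753ms=9/2b +231.959ms=3/4b
5) 1623.711ms=21/4b +231.959ms=3/4b
Σ=6b of 6 (194bpm 3/8) — PASS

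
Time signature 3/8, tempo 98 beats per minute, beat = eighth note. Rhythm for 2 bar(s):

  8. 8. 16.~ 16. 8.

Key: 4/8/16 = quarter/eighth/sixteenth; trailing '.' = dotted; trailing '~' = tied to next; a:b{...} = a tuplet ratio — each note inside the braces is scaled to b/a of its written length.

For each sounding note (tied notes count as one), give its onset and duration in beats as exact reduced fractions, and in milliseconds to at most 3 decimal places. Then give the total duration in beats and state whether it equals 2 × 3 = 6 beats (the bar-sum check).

1) 0.0ms=0b +918.367ms=3/2b
2) 918.367ms=3/2b +918.367ms=3/2b
3) 1836.735ms=3b +918.367ms=3/2b
4) 2755.102ms=9/2b +918.367ms=3/2b
Σ=6b of 6 (98bpm 3/8) — PASS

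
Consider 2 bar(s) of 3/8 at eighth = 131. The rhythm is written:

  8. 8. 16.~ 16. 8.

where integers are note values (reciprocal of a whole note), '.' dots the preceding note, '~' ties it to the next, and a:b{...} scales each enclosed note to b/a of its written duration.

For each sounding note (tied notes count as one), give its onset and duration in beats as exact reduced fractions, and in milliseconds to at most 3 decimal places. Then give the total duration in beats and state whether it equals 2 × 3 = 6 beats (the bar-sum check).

1) 0.0ms=0b +687.023ms=3/2b
2) 687.023ms=3/2b +687.023ms=3/2b
3) 1374.046ms=3b +687.023ms=3/2b
4) 2061.069ms=9/2b +687.023ms=3/2b
Σ=6b of 6 (131bpm 3/8) — PASS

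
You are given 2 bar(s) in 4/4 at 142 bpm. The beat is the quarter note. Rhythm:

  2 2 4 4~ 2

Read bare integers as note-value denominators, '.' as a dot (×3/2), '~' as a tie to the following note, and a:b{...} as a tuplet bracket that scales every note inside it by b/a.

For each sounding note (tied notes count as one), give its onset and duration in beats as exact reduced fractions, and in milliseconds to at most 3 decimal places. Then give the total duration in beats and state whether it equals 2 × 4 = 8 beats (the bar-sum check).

1) 0.0ms=0b +845.07ms=2b
2) 845.07ms=2b +845.07ms=2b
3) 1690.141ms=4b +422.535ms=1b
4) 2112.676ms=5b +1267.606ms=3b
Σ=8b of 8 (142bpm 4/4) — PASS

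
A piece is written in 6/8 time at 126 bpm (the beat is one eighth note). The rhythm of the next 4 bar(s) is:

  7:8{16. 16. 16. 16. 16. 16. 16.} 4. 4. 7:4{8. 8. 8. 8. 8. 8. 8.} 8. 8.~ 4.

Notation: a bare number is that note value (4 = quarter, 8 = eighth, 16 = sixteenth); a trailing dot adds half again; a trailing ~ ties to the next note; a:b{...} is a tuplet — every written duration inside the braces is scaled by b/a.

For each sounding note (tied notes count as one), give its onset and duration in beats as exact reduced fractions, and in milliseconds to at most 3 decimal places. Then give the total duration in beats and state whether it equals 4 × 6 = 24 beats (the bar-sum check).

1) 0.0ms=0b +408.163ms=6/7b
2) 408.163ms=6/7b +408.163ms=6/7b
3) 816.327ms=12/7b +408.163ms=6/7b
4) 1224.49ms=18/7b +408.163ms=6/7b
5) 1632.653ms=24/7b +408.163ms=6/7b
6) 2040.816ms=30/7b +408.163ms=6/7b
7) 2448.98ms=36/7b +408.163ms=6/7b
8) 2857.143ms=6b +1428.571ms=3b
9) 4285.714ms=9b +1428.571ms=3b
10) 5714.286ms=12b +408.163ms=6/7b
11) 6122.449ms=90/7b +408.163ms=6/7b
12) 6530.612ms=96/7b +408.163ms=6/7b
13) 6938.776ms=102/7b +408.163ms=6/7b
14) 7346.939ms=108/7b +408.163ms=6/7b
15) 7755.102ms=114/7b +408.163ms=6/7b
16) 8163.265ms=120/7b +408.163ms=6/7b
17) 8571.429ms=18b +714.286ms=3/2b
18) 9285.714ms=39/2b +2142.857ms=9/2b
Σ=24b of 24 (126bpm 6/8) — PASS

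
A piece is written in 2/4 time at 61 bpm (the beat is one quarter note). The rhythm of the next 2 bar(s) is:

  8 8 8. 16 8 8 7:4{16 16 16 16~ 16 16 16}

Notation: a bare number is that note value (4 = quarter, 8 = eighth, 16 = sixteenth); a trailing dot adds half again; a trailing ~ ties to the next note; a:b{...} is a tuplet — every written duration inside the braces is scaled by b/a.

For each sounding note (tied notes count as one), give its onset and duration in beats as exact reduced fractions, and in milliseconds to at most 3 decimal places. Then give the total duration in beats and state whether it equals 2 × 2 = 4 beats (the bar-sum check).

1) 0.0ms=0b +491.803ms=1/2b
2) 491.803ms=1/2b +491.803ms=1/2b
3) 983.607ms=1b +737.705ms=3/4b
4) 1721.311ms=7/4b +245.902ms=1/4b
5) 1967.213ms=2b +491.803ms=1/2b
6) 2459.016ms=5/2b +491.803ms=1/2b
7) 2950.82ms=3b +140.515ms=1/7b
8) 3091.335ms=22/7b +140.515ms=1/7b
9) 3231.85ms=23/7b +140.515ms=1/7b
10) 3372.365ms=24/7b +281.03ms=2/7b
11) 3653.396ms=26/7b +140.515ms=1/7b
12) 3793.911ms=27/7b +140.515ms=1/7b
Σ=4b of 4 (61bpm 2/4) — PASS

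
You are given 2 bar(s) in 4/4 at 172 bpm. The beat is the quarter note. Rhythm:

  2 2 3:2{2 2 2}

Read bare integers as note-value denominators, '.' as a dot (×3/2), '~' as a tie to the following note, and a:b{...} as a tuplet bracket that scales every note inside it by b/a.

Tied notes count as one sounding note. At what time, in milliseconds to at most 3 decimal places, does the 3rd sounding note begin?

note 3 onset = 4b = 1395.349ms

1. 0.0ms @ 0 + 697.674ms (2)
2. 697.674ms @ 2 + 697.674ms (2)
3. 1395.349ms @ 4 + 465.116ms (4/3)
4. 1860.465ms @ 16/3 + 465.116ms (4/3)
5. 2325.581ms @ 20/3 + 465.116ms (4/3)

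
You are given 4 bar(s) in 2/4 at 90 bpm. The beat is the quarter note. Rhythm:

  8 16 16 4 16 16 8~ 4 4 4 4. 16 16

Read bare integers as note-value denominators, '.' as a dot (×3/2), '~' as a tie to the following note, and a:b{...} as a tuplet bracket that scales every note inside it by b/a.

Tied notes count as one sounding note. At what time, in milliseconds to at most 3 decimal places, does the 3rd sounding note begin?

1. 0.0ms @ 0 + 333.333ms (1/2)
2. 333.333ms @ 1/2 + 166.667ms (1/4)
3. 500.0ms @ 3/4 + 166.667ms (1/4)
4. 666.667ms @ 1 + 666.667ms (1)
5. 1333.333ms @ 2 + 166.667ms (1/4)
6. 1500.0ms @ 9/4 + 166.667ms (1/4)
7. 1666.667ms @ 5/2 + 1000.0ms (3/2)
8. 2666.667ms @ 4 + 666.667ms (1)
9. 3333.333ms @ 5 + 666.667ms (1)
10. 4000.0ms @ 6 + 1000.0ms (3/2)
11. 5000.0ms @ 15/2 + 166.667ms (1/4)
12. 5166.667ms @ 31/4 + 166.667ms (1/4)

note 3 onset = 3/4b = 500.0ms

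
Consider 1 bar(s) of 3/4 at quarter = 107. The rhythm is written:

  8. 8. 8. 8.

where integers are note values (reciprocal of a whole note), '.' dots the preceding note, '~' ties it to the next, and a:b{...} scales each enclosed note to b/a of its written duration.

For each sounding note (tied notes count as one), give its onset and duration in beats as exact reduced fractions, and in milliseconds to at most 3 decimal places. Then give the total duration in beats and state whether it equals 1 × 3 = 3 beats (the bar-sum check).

1) 0.0ms=0b +420.561ms=3/4b
2) 420.561ms=3/4b +420.561ms=3/4b
3) 841.121ms=3/2b +420.561ms=3/4b
4) 1261.682ms=9/4b +420.561ms=3/4b
Σ=3b of 3 (107bpm 3/4) — PASS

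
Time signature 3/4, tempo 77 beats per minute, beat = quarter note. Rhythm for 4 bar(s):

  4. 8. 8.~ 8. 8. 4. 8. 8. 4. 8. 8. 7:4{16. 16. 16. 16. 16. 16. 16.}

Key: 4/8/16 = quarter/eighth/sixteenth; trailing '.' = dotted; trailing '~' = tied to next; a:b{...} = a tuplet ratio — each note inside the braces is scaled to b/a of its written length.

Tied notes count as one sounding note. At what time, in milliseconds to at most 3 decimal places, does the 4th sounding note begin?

1. 0.0ms @ 0 + 1168.831ms (3/2)
2. 1168.831ms @ 3/2 + 584.416ms (3/4)
3. 1753.247ms @ 9/4 + 1168.831ms (3/2)
4. 2922.078ms @ 15/4 + 584.416ms (3/4)
5. 3506.494ms @ 9/2 + 1168.831ms (3/2)
6. 4675.325ms @ 6 + 584.416ms (3/4)
7. 5259.74ms @ 27/4 + 584.416ms (3/4)
8. 5844.156ms @ 15/2 + 1168.831ms (3/2)
9. 7012.987ms @ 9 + 584.416ms (3/4)
10. 7597.403ms @ 39/4 + 584.416ms (3/4)
11. 8181.818ms @ 21/2 + 166.976ms (3/14)
12. 8348.794ms @ 75/7 + 166.976ms (3/14)
13. 8515.77ms @ 153/14 + 166.976ms (3/14)
14. 8682.746ms @ 78/7 + 166.976ms (3/14)
15. 8849.722ms @ 159/14 + 166.976ms (3/14)
16. 9016.698ms @ 81/7 + 166.976ms (3/14)
17. 9183.673ms @ 165/14 + 166.976ms (3/14)

note 4 onset = 15/4b = 2922.078ms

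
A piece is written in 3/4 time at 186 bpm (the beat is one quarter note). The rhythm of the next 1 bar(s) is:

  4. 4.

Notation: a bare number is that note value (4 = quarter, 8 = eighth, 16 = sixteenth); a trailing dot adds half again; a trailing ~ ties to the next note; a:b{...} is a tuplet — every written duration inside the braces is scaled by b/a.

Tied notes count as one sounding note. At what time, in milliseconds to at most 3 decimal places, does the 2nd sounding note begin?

note 2 onset = 3/2b = 483.871ms

1. 0.0ms @ 0 + 483.871ms (3/2)
2. 483.871ms @ 3/2 + 483.871ms (3/2)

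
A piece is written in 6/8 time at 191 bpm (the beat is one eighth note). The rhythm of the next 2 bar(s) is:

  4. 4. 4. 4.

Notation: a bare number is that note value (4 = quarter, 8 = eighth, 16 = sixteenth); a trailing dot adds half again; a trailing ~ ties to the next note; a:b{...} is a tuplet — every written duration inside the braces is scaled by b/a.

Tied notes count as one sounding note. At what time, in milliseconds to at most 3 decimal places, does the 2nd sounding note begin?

note 2 onset = 3b = 942.408ms

1. 0.0ms @ 0 + 942.408ms (3)
2. 942.408ms @ 3 + 942.408ms (3)
3. 1884.817ms @ 6 + 942.408ms (3)
4. 2827.225ms @ 9 + 942.408ms (3)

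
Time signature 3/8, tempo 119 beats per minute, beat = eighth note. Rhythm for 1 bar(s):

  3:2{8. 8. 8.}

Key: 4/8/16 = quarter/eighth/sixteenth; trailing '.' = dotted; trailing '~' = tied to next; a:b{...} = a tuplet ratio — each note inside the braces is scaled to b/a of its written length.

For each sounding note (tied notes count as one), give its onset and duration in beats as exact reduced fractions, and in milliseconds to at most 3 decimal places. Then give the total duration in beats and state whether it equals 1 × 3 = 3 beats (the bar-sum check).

1) 0.0ms=0b +504.202ms=1b
2) 504.202ms=1b +504.202ms=1b
3) 1008.403ms=2b +504.202ms=1b
Σ=3b of 3 (119bpm 3/8) — PASS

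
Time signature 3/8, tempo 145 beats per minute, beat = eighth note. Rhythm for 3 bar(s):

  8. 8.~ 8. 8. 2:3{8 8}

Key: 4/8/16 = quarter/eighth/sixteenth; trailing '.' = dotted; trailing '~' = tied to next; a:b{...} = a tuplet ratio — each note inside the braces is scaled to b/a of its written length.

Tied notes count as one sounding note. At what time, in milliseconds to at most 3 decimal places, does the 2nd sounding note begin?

note 2 onset = 3/2b = 620.69ms

1. 0.0ms @ 0 + 620.69ms (3/2)
2. 620.69ms @ 3/2 + 1241.379ms (3)
3. 1862.069ms @ 9/2 + 620.69ms (3/2)
4. 2482.759ms @ 6 + 620.69ms (3/2)
5. 3103.448ms @ 15/2 + 620.69ms (3/2)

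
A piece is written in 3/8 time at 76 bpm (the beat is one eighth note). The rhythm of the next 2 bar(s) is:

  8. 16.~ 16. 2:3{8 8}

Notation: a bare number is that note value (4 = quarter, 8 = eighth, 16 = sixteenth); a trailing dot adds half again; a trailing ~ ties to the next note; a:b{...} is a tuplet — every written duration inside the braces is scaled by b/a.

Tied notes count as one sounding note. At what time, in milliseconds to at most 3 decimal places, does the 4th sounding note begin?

note 4 onset = 9/2b = 3552.632ms

1. 0.0ms @ 0 + 1184.211ms (3/2)
2. 1184.211ms @ 3/2 + 1184.211ms (3/2)
3. 2368.421ms @ 3 + 1184.211ms (3/2)
4. 3552.632ms @ 9/2 + 1184.211ms (3/2)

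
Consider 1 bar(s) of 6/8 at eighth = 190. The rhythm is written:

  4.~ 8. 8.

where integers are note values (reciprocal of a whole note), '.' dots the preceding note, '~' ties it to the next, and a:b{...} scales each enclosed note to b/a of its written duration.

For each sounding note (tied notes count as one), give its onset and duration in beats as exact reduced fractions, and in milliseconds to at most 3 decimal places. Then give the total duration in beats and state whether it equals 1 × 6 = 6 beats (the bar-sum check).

1) 0.0ms=0b +1421.053ms=9/2b
2) 1421.053ms=9/2b +473.684ms=3/2b
Σ=6b of 6 (190bpm 6/8) — PASS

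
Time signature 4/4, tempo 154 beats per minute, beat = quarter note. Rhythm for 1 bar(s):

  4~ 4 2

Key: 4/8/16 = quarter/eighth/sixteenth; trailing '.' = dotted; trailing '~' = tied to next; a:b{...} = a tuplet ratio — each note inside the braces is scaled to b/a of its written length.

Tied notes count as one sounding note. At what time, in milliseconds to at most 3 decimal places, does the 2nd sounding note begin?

note 2 onset = 2b = 779.221ms

1. 0.0ms @ 0 + 779.221ms (2)
2. 779.221ms @ 2 + 779.221ms (2)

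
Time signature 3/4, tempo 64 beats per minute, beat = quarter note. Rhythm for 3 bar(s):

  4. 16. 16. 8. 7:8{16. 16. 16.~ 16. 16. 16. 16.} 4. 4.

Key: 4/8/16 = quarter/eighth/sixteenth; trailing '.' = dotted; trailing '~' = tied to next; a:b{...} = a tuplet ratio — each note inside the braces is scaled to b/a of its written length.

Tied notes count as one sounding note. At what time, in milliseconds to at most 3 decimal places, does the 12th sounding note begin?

note 12 onset = 15/2b = 7031.25ms

1. 0.0ms @ 0 + 1406.25ms (3/2)
2. 1406.25ms @ 3/2 + 351.562ms (3/8)
3. 1757.812ms @ 15/8 + 351.562ms (3/8)
4. 2109.375ms @ 9/4 + 703.125ms (3/4)
5. 2812.5ms @ 3 + 401.786ms (3/7)
6. 3214.286ms @ 24/7 + 401.786ms (3/7)
7. 3616.071ms @ 27/7 + 803.571ms (6/7)
8. 4419.643ms @ 33/7 + 401.786ms (3/7)
9. 4821.429ms @ 36/7 + 401.786ms (3/7)
10. 5223.214ms @ 39/7 + 401.786ms (3/7)
11. 5625.0ms @ 6 + 1406.25ms (3/2)
12. 7031.25ms @ 15/2 + 1406.25ms (3/2)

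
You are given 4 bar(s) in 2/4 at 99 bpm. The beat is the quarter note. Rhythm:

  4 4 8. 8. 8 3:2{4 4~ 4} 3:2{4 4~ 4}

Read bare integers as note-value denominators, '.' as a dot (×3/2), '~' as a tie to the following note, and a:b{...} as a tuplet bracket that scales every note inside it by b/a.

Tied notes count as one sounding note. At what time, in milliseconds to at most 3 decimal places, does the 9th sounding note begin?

note 9 onset = 20/3b = 4040.404ms

1. 0.0ms @ 0 + 606.061ms (1)
2. 606.061ms @ 1 + 606.061ms (1)
3. 1212.121ms @ 2 + 454.545ms (3/4)
4. 1666.667ms @ 11/4 + 454.545ms (3/4)
5. 2121.212ms @ 7/2 + 303.03ms (1/2)
6. 2424.242ms @ 4 + 404.04ms (2/3)
7. 2828.283ms @ 14/3 + 808.081ms (4/3)
8. 3636.364ms @ 6 + 404.04ms (2/3)
9. 4040.404ms @ 20/3 + 808.081ms (4/3)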